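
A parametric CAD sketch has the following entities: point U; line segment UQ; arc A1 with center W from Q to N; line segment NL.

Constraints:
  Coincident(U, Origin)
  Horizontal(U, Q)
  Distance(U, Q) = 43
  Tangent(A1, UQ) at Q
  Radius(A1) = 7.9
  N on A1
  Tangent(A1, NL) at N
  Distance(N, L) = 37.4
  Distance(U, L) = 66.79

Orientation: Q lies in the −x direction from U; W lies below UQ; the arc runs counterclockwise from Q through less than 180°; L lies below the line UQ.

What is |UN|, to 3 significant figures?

51.6

Checks: |WN| = 7.900 ✓; ∠(WN, NL) = 90.00° ✓; |NL| = 37.40 ✓; |UL| = 66.79 ✓.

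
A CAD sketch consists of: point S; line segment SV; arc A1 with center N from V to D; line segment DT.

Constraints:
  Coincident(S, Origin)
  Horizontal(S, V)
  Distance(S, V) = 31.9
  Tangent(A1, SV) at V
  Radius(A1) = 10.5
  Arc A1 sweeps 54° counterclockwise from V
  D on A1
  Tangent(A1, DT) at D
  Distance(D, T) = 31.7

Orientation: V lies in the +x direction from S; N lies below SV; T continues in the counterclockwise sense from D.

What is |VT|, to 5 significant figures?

40.427

S is at the origin; SV is horizontal with |SV| = 31.9 and V on the +x side, so V = (31.900, 0.0000). Tangency of A1 to SV means the radius NV is perpendicular to SV, so N = V + (0, -10.5) = (31.900, -10.500). On A1, V sits at bearing 90° from N; a 54° counterclockwise sweep puts D at bearing 144°, so D = N + 10.5·(cos 144°, sin 144°) = (23.405, -4.3283). A1 meets DT tangentially, so ND is at right angles to DT, so DT runs along (−sin 144°, cos 144°); with |DT| = 31.7, T = (4.7725, -29.974). Then |VT| = |T − V| = 40.427.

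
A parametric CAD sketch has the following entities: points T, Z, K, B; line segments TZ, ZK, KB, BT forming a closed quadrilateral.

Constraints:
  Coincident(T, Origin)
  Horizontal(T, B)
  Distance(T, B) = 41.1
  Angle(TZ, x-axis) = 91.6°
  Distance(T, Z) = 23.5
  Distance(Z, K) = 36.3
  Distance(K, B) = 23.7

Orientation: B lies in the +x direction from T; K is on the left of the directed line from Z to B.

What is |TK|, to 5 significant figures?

42.452

T is at the origin; T and B share the same y with |TB| = 41.1 and B in +x, so B = (41.1, 0). TZ runs at 91.6° with |TZ| = 23.5, so Z = (-0.65616, 23.491). K is determined by |ZK| = 36.3 and |KB| = 23.7 together: it lies at the intersection of circle(Z, 36.3) and circle(B, 23.7). With |ZB| = 47.910, the foot of the radical line on ZB is 31.845 from Z and the perpendicular offset is √(36.3² − 31.845²) = 17.424. Taking the left-of-ZB solution: K = (35.641, 23.063).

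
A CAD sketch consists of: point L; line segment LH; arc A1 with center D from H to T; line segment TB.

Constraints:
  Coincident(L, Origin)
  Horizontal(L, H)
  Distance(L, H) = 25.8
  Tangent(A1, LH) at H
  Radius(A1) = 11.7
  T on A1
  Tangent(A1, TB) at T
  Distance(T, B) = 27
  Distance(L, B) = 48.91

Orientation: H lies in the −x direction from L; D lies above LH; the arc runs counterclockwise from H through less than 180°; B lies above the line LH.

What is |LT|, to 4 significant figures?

22.49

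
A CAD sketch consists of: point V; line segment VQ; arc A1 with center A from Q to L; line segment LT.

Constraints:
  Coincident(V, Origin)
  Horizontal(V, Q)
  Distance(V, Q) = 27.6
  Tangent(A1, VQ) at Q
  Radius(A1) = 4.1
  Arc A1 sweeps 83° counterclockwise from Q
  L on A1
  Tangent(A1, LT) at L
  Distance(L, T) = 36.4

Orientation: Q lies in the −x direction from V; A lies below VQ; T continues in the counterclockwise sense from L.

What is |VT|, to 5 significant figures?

53.684

On A1, Q sits at bearing 90° from A; an 83° counterclockwise sweep puts L at bearing 173°, so L = A + 4.1·(cos 173°, sin 173°) = (-31.669, -3.6003). A1 meets LT tangentially, so AL is at right angles to LT, so LT runs along (−sin 173°, cos 173°); with |LT| = 36.4, T = (-36.105, -39.729). Then |VT| = |T − V| = 53.684.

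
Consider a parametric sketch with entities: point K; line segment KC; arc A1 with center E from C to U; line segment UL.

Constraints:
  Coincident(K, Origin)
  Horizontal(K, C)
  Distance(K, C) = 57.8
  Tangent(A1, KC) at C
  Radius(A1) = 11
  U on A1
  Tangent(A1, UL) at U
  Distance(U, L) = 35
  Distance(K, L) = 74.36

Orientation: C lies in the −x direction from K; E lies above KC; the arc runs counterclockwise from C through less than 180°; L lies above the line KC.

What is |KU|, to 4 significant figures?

49.30

K is at the origin; KC is horizontal with |KC| = 57.8 and C on the −x side, so C = (-57.80, 0.000). A1 meets KC tangentially, so EC is at right angles to KC, so E = C + (0, 11) = (-57.80, 11.00). Since EU ⟂ UL (tangency), |EL| = √(11.0² + 35.0²) = 36.69 regardless of where U sits on A1. So L lies on both circle(K, 74.36) and circle(E, 36.69); the above-KC intersection is L = (-57.06, 47.68). U is the foot of the tangent from L: U = (-47.24, 14.09).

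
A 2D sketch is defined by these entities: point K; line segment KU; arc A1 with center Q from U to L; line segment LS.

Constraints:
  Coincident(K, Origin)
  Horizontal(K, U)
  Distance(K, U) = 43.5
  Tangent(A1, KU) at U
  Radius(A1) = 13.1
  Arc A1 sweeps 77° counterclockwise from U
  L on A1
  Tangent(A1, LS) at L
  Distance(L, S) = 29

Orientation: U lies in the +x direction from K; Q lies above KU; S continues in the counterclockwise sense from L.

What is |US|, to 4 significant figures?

42.98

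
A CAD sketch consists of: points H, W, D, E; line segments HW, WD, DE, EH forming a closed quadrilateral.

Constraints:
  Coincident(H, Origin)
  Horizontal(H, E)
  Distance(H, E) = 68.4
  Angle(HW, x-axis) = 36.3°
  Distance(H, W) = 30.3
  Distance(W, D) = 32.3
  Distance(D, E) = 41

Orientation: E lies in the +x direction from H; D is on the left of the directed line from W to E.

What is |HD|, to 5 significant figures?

62.600

Checks: |HE| = 68.40 ✓; |HW| = 30.30 ✓; |WD| = 32.30 ✓; |DE| = 41.00 ✓.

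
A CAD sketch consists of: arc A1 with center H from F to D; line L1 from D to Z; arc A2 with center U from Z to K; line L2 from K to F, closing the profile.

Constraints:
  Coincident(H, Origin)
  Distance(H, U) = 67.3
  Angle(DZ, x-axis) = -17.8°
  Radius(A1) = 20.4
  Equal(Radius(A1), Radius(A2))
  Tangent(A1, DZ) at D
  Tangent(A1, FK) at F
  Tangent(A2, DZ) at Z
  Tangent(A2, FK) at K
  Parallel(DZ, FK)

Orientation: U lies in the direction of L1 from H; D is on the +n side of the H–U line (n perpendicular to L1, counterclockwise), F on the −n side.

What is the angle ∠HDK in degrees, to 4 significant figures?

58.77°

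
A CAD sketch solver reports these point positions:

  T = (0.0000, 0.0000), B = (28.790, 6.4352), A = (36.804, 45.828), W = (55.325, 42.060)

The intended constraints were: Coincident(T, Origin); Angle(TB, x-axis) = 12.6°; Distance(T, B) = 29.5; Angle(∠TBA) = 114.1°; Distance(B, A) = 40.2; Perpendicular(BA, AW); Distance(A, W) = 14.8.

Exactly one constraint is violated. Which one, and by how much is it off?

Distance(A, W) = 14.8 — off by 4.10.

T = (0.00, 0.00) ✓; TB at 12.60° ✓; |TB| = 29.50 ✓; ∠TBA = 114.1° ✓; |BA| = 40.20 ✓; ∠(BA, AW) = 90.00° ✓; |AW| = 18.90 ✗.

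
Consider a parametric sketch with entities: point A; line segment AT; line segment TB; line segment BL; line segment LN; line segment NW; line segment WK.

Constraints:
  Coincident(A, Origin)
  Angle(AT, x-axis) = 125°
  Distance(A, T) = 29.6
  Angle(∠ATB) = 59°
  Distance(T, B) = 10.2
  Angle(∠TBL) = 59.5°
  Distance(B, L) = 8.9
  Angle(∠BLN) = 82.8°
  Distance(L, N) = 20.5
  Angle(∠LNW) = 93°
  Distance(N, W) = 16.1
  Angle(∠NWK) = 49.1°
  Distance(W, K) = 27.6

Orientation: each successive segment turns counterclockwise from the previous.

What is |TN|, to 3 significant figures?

11.6

A is at the origin; AT runs at 125.0° with length 29.6, so T = (-17.0, 24.2). ∠ATB = 59.0° gives TB at -114° from the x-axis; with |TB| = 10.2, B = (-21.1, 14.9). ∠TBL = 59.5° gives BL at 6.50° from the x-axis; with |BL| = 8.9, L = (-12.3, 15.9). ∠BLN = 82.8° gives LN at 104° from the x-axis; with |LN| = 20.5, N = (-17.1, 35.9). Then |TN| = |N − T| = 11.6.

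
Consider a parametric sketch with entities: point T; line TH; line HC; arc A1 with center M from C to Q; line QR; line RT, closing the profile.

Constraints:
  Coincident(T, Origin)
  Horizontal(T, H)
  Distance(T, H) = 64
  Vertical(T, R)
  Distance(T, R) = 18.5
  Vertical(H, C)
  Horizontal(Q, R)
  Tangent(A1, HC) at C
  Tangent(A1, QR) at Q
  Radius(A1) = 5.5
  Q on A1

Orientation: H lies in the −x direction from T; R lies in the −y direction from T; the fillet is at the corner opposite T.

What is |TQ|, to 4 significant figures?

61.36

The virtual corner opposite T is at (-64.00, -18.50). The tangent condition forces MC to be normal to HC and the tangent condition forces MQ to be normal to QR, with radius 5.5, so the center M sits 5.5 in from both sides at M = (-58.50, -13.00). That places the tangent points at C = (-64.00, -13.00) on HC and Q = (-58.50, -18.50) on QR. Then |TQ| = |Q − T| = 61.36.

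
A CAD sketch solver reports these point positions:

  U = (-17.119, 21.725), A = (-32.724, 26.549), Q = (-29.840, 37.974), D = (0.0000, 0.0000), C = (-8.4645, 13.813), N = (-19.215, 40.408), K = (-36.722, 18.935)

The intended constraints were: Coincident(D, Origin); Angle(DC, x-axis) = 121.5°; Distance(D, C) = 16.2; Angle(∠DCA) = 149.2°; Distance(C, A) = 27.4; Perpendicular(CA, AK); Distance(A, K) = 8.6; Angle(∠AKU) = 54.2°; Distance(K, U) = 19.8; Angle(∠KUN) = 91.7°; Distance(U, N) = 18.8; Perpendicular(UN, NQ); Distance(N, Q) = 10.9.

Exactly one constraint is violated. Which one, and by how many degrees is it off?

Perpendicular(UN, NQ) — off by 6.50°.

D = (0.00, 0.00) ✓; DC at 121.5° ✓; |DC| = 16.20 ✓; ∠DCA = 149.2° ✓; |CA| = 27.40 ✓; ∠(CA, AK) = 90.00° ✓; |AK| = 8.600 ✓; ∠AKU = 54.20° ✓; |KU| = 19.80 ✓; ∠KUN = 91.70° ✓; |UN| = 18.80 ✓; ∠(UN, NQ) = 96.50° ✗; |NQ| = 10.90 ✓.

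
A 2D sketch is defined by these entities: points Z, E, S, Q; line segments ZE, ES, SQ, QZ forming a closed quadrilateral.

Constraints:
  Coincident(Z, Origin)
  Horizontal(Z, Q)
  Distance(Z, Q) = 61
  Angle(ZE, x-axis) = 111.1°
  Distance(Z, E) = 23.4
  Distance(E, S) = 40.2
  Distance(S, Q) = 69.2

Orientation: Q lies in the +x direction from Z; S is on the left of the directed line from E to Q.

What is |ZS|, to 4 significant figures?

55.76

Checks: |ES| = 40.20 ✓; |SQ| = 69.20 ✓.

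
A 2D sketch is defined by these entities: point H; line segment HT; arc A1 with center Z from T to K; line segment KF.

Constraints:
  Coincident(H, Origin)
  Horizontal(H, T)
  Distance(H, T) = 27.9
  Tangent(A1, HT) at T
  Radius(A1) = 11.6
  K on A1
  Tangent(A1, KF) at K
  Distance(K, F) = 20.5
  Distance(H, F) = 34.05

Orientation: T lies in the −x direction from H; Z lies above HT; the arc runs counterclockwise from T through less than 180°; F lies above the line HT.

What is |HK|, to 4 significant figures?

19.42

Checks: |ZK| = 11.60 ✓; ∠(ZK, KF) = 90.00° ✓; |KF| = 20.50 ✓; |HF| = 34.05 ✓.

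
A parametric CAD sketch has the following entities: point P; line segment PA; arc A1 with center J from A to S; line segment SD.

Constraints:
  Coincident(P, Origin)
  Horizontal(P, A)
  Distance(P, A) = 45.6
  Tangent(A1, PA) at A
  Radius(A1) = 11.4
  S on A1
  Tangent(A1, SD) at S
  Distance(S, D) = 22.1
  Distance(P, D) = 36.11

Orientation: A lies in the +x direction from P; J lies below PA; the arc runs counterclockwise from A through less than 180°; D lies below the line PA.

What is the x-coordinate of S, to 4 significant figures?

35.48

Checks: |PA| = 45.60 ✓; |JS| = 11.40 ✓; ∠(JS, SD) = 90.00° ✓; |SD| = 22.10 ✓; |PD| = 36.11 ✓.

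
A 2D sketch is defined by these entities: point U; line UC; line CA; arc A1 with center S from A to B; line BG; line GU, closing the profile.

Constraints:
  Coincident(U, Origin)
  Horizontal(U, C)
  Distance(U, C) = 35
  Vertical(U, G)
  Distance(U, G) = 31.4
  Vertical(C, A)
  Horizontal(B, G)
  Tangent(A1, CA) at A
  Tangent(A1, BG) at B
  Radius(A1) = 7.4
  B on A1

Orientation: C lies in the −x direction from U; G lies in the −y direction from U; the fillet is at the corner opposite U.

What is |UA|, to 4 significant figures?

42.44

U is at the origin; U and C share the same y with |UC| = 35.0 and C on the −x side, so C = (-35.00, 0.000). UG is vertical with |UG| = 31.4 and G on the −y side, so G = (0.000, -31.40). The virtual corner opposite U is at (-35.00, -31.40). A1 meets CA tangentially, so SA is at right angles to CA and the tangent condition forces SB to be normal to BG, with radius 7.4, so the center S sits 7.4 in from both sides at S = (-27.60, -24.00). That places the tangent points at A = (-35.00, -24.00) on CA and B = (-27.60, -31.40) on BG. Then |UA| = |A − U| = 42.44.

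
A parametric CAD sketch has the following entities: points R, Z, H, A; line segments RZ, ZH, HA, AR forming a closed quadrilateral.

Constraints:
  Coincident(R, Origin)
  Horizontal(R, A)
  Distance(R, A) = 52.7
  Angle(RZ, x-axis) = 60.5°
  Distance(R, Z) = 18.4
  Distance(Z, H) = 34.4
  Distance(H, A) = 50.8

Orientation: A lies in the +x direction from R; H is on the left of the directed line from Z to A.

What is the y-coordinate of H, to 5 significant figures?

44.545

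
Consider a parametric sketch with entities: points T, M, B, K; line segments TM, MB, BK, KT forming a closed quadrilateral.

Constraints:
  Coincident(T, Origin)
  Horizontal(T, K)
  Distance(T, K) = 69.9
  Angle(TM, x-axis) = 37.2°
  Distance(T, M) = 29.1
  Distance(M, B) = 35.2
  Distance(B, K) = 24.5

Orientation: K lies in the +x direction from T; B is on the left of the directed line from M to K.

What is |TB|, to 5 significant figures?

62.009

Checks: |MB| = 35.20 ✓; |BK| = 24.50 ✓.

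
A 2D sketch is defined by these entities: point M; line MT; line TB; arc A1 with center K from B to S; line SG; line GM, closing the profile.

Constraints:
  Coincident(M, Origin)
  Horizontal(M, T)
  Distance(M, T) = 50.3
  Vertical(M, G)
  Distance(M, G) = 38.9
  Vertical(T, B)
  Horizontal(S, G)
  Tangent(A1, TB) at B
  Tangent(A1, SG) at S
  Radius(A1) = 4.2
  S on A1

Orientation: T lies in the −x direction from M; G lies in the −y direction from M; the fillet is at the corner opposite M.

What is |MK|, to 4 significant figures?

57.70

MG is vertical with |MG| = 38.9 and G on the −y side, so G = (0.000, -38.90). The virtual corner opposite M is at (-50.30, -38.90). Since A1 is tangent to TB there, KB ⟂ TB and A1 meets SG tangentially, so KS is at right angles to SG, with radius 4.2, so the center K sits 4.2 in from both sides at K = (-46.10, -34.70). Then |MK| = |K − M| = 57.70.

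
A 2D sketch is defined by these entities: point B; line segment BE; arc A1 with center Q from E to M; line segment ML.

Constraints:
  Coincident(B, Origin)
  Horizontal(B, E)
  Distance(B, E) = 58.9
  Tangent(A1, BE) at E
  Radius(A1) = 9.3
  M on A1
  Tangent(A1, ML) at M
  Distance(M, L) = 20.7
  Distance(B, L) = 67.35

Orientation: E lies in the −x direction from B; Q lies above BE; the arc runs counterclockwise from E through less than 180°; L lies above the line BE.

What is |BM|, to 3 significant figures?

52.2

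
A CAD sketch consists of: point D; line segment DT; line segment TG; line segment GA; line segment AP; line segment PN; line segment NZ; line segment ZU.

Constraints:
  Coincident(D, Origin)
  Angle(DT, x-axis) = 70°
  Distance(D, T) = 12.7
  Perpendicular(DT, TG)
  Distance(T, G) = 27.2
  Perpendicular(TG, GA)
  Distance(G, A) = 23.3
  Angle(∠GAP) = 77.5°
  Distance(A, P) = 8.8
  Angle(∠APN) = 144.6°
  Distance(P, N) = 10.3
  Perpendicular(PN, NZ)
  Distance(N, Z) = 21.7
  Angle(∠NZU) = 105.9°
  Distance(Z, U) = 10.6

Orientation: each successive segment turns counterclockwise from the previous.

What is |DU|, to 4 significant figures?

37.63

The perpendicularity gives NZ at right angles to PN, so NZ runs at 117.9°; with |NZ| = 21.7, Z = (-21.51, 22.19). ∠NZU = 105.9° gives ZU at -168.0° from the x-axis; with |ZU| = 10.6, U = (-31.88, 19.99). Then |DU| = |U − D| = 37.63.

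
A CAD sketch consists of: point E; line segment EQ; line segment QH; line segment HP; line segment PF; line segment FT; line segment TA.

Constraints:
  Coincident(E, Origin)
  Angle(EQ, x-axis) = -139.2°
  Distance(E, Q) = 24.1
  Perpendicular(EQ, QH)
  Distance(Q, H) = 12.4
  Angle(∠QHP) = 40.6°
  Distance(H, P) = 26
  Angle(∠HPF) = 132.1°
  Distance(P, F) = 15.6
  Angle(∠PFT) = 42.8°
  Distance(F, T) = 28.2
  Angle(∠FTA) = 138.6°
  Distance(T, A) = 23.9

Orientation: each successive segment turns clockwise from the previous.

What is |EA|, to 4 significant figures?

33.24

∠PFT = 42.8° gives FT at 166.3° from the x-axis; with |FT| = 28.2, T = (-19.43, -16.58). ∠FTA = 138.6° gives TA at 124.9° from the x-axis; with |TA| = 23.9, A = (-33.10, 3.023). Then |EA| = |A − E| = 33.24.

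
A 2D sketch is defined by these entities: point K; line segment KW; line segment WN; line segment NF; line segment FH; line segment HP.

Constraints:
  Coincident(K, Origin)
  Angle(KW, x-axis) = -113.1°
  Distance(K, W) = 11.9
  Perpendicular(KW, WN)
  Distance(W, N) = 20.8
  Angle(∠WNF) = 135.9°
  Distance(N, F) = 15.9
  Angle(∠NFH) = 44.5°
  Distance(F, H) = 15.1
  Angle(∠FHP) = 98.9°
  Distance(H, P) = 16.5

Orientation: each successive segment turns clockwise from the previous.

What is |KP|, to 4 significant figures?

22.32

K is at the origin; KW runs at -113.1° with length 11.9, so W = (-4.669, -10.95). KW is perpendicular to WN, so WN runs at 156.9°; with |WN| = 20.8, N = (-23.80, -2.785). ∠WNF = 135.9° gives NF at 112.8° from the x-axis; with |NF| = 15.9, F = (-29.96, 11.87). ∠NFH = 44.5° gives FH at -22.70° from the x-axis; with |FH| = 15.1, H = (-16.03, 6.045). ∠FHP = 98.9° gives HP at -103.8° from the x-axis; with |HP| = 16.5, P = (-19.97, -9.979). Then |KP| = |P − K| = 22.32.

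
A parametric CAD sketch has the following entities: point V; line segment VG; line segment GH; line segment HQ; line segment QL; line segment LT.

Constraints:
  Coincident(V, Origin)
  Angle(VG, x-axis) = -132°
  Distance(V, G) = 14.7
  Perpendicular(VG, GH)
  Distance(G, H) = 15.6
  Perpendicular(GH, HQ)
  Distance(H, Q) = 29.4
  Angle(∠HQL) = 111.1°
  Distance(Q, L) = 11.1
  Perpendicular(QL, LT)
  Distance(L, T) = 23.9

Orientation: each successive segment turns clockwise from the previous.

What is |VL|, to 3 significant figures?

19.4

V is at the origin; VG runs at -132.0° with length 14.7, so G = (-9.84, -10.9). The perpendicularity gives GH at right angles to VG, so GH runs at 138°; with |GH| = 15.6, H = (-21.4, -0.486). GH is perpendicular to HQ, so HQ runs at 48.0°; with |HQ| = 29.4, Q = (-1.76, 21.4). ∠HQL = 111.1° gives QL at -20.9° from the x-axis; with |QL| = 11.1, L = (8.61, 17.4). Then |VL| = |L − V| = 19.4.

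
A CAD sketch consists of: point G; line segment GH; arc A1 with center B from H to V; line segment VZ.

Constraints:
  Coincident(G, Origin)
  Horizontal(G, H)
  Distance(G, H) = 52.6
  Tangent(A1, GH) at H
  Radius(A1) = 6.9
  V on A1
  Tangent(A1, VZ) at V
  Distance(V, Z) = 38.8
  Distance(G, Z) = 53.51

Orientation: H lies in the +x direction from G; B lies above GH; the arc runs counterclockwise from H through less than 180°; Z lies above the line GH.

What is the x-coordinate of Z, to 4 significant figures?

33.76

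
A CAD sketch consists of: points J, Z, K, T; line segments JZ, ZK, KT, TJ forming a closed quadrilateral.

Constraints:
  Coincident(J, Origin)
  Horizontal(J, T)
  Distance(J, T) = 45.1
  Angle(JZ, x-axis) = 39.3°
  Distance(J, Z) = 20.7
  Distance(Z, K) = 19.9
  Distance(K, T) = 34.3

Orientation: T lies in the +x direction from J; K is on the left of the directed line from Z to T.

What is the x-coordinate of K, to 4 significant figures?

27.44

J is at the origin; J and T share the same y with |JT| = 45.1 and T in +x, so T = (45.1, 0). JZ runs at 39.3° with |JZ| = 20.7, so Z = (16.02, 13.11). K is determined by |ZK| = 19.9 and |KT| = 34.3 together: it lies at the intersection of circle(Z, 19.9) and circle(T, 34.3). With |ZT| = 31.90, the foot of the radical line on ZT is 3.717 from Z and the perpendicular offset is √(19.9² − 3.717²) = 19.55. Taking the left-of-ZT solution: K = (27.44, 29.41).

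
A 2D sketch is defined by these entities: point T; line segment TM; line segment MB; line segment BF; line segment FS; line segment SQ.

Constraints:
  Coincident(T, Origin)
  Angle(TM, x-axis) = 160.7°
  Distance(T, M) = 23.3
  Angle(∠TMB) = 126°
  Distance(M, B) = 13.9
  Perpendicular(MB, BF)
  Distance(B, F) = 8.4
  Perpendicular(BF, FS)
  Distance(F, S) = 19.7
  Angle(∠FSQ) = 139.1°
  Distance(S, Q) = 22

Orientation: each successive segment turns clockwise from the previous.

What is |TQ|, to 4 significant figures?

26.34

T is at the origin; TM runs at 160.7° with length 23.3, so M = (-21.99, 7.701). ∠TMB = 126.0° gives MB at 106.7° from the x-axis; with |MB| = 13.9, B = (-25.98, 21.01). The perpendicularity gives BF at right angles to MB, so BF runs at 16.70°; with |BF| = 8.4, F = (-17.94, 23.43). BF is perpendicular to FS, so FS runs at -73.30°; with |FS| = 19.7, S = (-12.28, 4.559). ∠FSQ = 139.1° gives SQ at -114.2° from the x-axis; with |SQ| = 22.0, Q = (-21.30, -15.51). Then |TQ| = |Q − T| = 26.34.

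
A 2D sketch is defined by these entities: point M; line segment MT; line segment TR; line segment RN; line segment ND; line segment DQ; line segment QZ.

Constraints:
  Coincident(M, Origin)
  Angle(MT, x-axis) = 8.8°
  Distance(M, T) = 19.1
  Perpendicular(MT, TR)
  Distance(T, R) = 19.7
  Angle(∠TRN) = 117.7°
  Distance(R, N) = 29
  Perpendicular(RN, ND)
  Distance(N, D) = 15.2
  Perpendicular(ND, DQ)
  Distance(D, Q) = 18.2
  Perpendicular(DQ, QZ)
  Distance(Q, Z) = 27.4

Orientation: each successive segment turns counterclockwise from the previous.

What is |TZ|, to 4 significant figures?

35.73

ND ⟂ DQ, so DQ runs at -18.90°; with |DQ| = 18.2, Q = (0.7201, 11.51). DQ ⟂ QZ, so QZ runs at 71.10°; with |QZ| = 27.4, Z = (9.595, 37.43). Then |TZ| = |Z − T| = 35.73.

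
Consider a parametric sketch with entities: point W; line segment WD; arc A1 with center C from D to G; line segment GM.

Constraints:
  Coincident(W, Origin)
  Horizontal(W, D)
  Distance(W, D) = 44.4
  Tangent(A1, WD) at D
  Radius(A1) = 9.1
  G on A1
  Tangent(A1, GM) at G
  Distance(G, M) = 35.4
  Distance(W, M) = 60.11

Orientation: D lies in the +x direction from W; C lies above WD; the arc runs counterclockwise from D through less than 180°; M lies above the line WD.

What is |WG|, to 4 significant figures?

54.29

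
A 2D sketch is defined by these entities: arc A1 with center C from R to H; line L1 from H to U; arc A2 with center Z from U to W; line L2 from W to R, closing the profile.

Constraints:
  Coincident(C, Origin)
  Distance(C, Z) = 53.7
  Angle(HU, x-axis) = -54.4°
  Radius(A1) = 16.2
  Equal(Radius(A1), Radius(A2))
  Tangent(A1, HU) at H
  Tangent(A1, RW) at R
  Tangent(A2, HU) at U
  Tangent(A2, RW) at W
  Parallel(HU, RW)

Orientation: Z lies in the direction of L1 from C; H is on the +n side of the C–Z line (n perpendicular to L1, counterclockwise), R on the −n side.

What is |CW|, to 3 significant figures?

56.1

Tangency of A1 to both parallel lines with radius 16.2 puts H and R at C ± 16.2·n: H = (13.2, 9.43), R = (-13.2, -9.43). Equal radii place U and W the same way about Z: U = Z + 16.2·n = (44.4, -34.2), W = Z − 16.2·n = (18.1, -53.1). Then |CW| = |W − C| = 56.1.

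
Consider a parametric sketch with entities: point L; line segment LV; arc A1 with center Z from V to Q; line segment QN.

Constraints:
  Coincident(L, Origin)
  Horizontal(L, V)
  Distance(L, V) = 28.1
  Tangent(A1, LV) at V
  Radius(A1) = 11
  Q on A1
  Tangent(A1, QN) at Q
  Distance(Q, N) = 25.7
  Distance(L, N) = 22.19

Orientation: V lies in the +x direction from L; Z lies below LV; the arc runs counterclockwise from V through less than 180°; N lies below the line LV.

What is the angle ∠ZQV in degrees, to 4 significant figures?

66.76°

Checks: |ZQ| = 11.00 ✓; ∠(ZQ, QN) = 90.00° ✓; |QN| = 25.70 ✓; |LN| = 22.19 ✓.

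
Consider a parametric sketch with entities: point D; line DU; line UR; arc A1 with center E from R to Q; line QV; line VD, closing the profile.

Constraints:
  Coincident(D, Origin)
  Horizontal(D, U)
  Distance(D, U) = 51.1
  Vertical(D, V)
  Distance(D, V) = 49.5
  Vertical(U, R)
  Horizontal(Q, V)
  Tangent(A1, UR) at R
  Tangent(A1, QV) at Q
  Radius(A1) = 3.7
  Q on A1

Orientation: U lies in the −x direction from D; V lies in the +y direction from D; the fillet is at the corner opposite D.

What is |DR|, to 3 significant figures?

68.6

D is at the origin; D and U share the same y with |DU| = 51.1 and U on the −x side, so U = (-51.1, 0.00). DV is vertical with |DV| = 49.5 and V on the +y side, so V = (0.00, 49.5). The virtual corner opposite D is at (-51.1, 49.5). The tangent condition forces ER to be normal to UR and since A1 is tangent to QV there, EQ ⟂ QV, with radius 3.7, so the center E sits 3.7 in from both sides at E = (-47.4, 45.8). That places the tangent points at R = (-51.1, 45.8) on UR and Q = (-47.4, 49.5) on QV. Then |DR| = |R − D| = 68.6.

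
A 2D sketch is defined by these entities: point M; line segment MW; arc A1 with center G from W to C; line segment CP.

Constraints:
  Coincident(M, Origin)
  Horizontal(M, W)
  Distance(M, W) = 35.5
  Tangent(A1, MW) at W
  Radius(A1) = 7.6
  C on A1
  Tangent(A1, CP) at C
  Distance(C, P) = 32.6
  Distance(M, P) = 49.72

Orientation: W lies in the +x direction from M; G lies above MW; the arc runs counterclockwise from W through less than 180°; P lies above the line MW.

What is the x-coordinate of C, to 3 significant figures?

42.4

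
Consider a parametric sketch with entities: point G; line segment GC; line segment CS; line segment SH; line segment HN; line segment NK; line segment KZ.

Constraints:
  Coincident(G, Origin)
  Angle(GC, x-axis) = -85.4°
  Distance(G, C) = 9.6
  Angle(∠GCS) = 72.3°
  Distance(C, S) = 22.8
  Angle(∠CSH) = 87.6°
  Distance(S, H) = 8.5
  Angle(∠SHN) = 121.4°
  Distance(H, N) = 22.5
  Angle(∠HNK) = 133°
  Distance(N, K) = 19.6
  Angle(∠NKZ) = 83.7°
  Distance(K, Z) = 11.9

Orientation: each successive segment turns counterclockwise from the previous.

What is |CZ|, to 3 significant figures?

11.3

∠HNK = 133.0° gives NK at -140° from the x-axis; with |NK| = 19.6, K = (-19.0, -3.25). ∠NKZ = 83.7° gives KZ at -43.4° from the x-axis; with |KZ| = 11.9, Z = (-10.3, -11.4). Then |CZ| = |Z − C| = 11.3.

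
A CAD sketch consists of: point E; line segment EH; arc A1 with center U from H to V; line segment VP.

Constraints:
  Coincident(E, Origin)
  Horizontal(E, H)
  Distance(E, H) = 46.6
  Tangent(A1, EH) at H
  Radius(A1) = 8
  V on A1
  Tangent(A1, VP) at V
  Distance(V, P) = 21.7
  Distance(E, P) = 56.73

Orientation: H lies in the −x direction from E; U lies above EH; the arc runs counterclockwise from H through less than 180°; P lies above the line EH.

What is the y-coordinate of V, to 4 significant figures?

11.04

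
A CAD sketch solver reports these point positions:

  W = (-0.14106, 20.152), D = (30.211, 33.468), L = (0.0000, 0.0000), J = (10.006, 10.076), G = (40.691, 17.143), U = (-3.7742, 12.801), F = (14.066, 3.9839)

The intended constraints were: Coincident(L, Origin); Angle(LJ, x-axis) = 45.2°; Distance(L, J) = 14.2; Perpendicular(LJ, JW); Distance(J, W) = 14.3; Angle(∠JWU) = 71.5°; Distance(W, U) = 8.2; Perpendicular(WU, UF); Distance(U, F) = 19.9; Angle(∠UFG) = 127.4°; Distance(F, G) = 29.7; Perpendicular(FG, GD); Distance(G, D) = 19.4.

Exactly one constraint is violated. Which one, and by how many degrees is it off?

Perpendicular(FG, GD) — off by 6.40°.

L = (0.00, 0.00) ✓; LJ at 45.20° ✓; |LJ| = 14.20 ✓; ∠(LJ, JW) = 90.00° ✓; |JW| = 14.30 ✓; ∠JWU = 71.50° ✓; |WU| = 8.200 ✓; ∠(WU, UF) = 90.00° ✓; |UF| = 19.90 ✓; ∠UFG = 127.4° ✓; |FG| = 29.70 ✓; ∠(FG, GD) = 96.40° ✗; |GD| = 19.40 ✓.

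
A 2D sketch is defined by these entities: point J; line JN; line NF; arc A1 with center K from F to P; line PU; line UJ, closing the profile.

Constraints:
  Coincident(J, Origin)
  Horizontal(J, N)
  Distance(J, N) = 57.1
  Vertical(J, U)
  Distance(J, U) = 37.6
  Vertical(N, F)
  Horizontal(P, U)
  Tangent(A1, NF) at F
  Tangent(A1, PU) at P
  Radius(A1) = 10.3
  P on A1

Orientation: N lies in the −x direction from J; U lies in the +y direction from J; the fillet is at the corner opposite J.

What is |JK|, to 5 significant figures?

54.181

J is at the origin; JN is horizontal with |JN| = 57.1 and N on the −x side, so N = (-57.100, 0.0000). JU is vertical with |JU| = 37.6 and U on the +y side, so U = (0.0000, 37.600). The virtual corner opposite J is at (-57.100, 37.600). Since A1 is tangent to NF there, KF ⟂ NF and since A1 is tangent to PU there, KP ⟂ PU, with radius 10.3, so the center K sits 10.3 in from both sides at K = (-46.800, 27.300). Then |JK| = |K − J| = 54.181.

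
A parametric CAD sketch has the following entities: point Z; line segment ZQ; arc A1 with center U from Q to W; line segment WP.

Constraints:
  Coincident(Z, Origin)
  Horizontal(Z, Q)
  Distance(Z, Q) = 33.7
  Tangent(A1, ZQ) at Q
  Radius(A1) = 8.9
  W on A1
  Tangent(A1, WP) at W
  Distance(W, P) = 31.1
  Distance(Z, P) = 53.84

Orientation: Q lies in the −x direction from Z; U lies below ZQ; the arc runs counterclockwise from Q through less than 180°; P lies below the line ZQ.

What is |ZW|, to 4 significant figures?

43.76

Checks: |UW| = 8.900 ✓; ∠(UW, WP) = 90.00° ✓; |WP| = 31.10 ✓; |ZP| = 53.84 ✓.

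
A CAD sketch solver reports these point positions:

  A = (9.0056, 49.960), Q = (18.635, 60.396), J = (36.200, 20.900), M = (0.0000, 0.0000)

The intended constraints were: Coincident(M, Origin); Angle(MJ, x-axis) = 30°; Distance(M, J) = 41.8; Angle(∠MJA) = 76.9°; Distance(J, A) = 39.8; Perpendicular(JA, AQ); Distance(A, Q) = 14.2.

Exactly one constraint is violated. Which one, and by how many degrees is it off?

Perpendicular(JA, AQ) — off by 4.20°.

M = (0.00, 0.00) ✓; MJ at 30.00° ✓; |MJ| = 41.80 ✓; ∠MJA = 76.90° ✓; |JA| = 39.80 ✓; ∠(JA, AQ) = 85.80° ✗; |AQ| = 14.20 ✓.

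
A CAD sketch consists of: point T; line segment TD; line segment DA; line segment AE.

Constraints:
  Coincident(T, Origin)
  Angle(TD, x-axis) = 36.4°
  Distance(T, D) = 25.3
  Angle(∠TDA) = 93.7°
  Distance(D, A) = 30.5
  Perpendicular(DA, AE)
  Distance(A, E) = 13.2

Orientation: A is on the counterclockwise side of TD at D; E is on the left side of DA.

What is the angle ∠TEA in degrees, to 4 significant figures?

110.6°

∠TDA = 93.7°, so DA runs at 36.4° + (180° − 93.7°) = 122.7° from the x-axis; with |DA| = 30.5, A = D + 30.5·(cos 122.7°, sin 122.7°) = (3.886, 40.68). The perpendicularity gives AE at right angles to DA; with |AE| = 13.2 on the left of DA, E = A + 13.2·(-0.8415, -0.5402) = (-7.221, 33.55). Then cos ∠TEA = ET·EA / (|ET||EA|), giving 110.6°.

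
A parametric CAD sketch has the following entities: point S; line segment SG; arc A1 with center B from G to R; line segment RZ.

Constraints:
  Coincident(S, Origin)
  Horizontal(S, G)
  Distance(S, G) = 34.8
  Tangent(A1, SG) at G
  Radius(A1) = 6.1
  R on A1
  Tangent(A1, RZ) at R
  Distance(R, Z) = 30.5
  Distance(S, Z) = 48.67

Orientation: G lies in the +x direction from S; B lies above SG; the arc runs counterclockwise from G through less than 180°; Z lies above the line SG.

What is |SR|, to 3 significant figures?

41.4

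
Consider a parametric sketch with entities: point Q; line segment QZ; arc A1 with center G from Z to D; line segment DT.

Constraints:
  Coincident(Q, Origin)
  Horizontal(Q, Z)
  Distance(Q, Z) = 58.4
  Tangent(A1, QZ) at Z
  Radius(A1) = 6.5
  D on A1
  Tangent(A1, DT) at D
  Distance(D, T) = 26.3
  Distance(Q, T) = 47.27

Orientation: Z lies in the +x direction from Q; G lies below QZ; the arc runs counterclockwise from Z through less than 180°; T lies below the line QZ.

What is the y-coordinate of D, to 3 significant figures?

-3.22

Checks: |QZ| = 58.40 ✓; ∠(GZ, ZQ) = 90.00° ✓; |GD| = 6.500 ✓; ∠(GD, DT) = 90.00° ✓; |DT| = 26.30 ✓; |QT| = 47.27 ✓.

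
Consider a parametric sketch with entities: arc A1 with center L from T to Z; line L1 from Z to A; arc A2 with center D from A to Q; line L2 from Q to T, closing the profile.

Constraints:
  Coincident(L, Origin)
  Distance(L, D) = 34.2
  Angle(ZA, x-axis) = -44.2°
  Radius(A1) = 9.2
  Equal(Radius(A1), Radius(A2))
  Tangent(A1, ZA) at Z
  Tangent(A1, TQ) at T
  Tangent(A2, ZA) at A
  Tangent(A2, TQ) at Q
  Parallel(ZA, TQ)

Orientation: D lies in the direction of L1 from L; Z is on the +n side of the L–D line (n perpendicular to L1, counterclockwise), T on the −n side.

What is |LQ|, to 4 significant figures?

35.42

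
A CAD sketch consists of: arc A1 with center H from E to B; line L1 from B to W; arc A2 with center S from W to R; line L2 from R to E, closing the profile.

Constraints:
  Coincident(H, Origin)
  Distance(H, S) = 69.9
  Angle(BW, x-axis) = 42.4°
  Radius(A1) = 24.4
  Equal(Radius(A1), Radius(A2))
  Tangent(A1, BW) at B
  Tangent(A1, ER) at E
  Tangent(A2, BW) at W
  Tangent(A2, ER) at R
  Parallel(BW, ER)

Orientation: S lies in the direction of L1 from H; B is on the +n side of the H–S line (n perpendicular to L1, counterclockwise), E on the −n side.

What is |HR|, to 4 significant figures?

74.04

The slot axis is L1's direction at 42.4°, so u = (cos 42.4°, sin 42.4°) = (0.7385, 0.6743) and n = (−sin 42.4°, cos 42.4°) = (-0.6743, 0.7385). H is at the origin and S lies 69.9 along u from H, so S = 69.9·u = (51.62, 47.13). Tangency of A1 to both parallel lines with radius 24.4 puts B and E at H ± 24.4·n: B = (-16.45, 18.02), E = (16.45, -18.02). Equal radii place W and R the same way about S: W = S + 24.4·n = (35.17, 65.15), R = S − 24.4·n = (68.07, 29.12). Then |HR| = |R − H| = 74.04.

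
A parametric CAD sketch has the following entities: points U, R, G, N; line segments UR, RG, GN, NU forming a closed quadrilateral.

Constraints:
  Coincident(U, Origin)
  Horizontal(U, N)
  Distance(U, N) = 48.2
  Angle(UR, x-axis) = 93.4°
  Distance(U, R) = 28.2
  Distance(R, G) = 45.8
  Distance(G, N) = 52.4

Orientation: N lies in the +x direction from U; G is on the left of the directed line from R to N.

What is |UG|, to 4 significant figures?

63.78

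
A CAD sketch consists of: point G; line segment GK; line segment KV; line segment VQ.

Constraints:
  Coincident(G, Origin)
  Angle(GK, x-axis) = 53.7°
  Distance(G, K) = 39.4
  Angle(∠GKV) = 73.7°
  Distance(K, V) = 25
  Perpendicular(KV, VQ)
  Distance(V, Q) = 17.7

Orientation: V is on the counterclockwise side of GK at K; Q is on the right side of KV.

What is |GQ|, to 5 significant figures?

57.240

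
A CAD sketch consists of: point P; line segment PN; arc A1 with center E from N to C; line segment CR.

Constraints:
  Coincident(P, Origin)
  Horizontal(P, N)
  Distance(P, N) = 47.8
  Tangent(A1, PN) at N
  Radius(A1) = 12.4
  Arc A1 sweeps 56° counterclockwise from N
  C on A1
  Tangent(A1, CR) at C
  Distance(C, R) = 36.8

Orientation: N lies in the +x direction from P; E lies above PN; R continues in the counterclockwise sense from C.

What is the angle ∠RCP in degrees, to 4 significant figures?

129.4°

P is at the origin; P and N share the same y with |PN| = 47.8 and N on the +x side, so N = (47.80, 0.000). Since A1 is tangent to PN there, EN ⟂ PN, so E = N + (0, 12.4) = (47.80, 12.40). On A1, N sits at bearing -90° from E; a 56° counterclockwise sweep puts C at bearing -34°, so C = E + 12.4·(cos -34°, sin -34°) = (58.08, 5.466). A1 meets CR tangentially, so EC is at right angles to CR, so CR runs along (−sin -34°, cos -34°); with |CR| = 36.8, R = (78.66, 35.97). Then cos ∠RCP = CR·CP / (|CR||CP|), giving 129.4°.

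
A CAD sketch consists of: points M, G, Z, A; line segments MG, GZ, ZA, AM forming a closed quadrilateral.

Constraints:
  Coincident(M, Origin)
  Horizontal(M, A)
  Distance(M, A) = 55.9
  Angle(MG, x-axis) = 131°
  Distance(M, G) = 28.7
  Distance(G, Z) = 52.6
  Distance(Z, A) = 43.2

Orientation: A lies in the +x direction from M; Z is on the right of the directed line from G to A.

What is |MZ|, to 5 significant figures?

23.910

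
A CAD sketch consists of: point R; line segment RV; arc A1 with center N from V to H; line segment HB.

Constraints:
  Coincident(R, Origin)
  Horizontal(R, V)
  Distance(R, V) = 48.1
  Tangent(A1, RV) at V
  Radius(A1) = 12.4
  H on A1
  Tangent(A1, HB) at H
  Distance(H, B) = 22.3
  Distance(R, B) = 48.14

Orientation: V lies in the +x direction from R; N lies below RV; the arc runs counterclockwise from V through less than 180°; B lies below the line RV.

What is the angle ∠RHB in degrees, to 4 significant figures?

104.2°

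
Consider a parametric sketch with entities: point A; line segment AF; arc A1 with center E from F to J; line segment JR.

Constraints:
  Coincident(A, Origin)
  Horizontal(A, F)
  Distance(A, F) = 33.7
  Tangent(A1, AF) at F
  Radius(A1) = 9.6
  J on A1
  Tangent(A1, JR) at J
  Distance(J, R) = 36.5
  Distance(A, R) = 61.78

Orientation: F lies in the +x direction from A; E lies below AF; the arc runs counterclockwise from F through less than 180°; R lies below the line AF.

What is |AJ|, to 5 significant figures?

28.481

A is at the origin; AF is horizontal with |AF| = 33.7 and F on the +x side, so F = (33.700, 0.0000). The tangent condition forces EF to be normal to AF, so E = F + (0, -9.6) = (33.700, -9.6000). Since EJ ⟂ JR (tangency), |ER| = √(9.6² + 36.5²) = 37.741 regardless of where J sits on A1. So R lies on both circle(A, 61.78) and circle(E, 37.741); the below-AF intersection is R = (40.397, -46.742). J is the foot of the tangent from R: J = (24.996, -13.651).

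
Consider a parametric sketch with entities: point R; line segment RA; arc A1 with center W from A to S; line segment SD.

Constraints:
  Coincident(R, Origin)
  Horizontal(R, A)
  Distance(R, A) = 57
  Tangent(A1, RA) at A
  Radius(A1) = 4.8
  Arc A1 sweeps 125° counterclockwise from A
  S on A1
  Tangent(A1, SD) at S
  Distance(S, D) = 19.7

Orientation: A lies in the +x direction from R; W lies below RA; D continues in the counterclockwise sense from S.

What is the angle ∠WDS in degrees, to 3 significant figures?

13.7°

On A1, A sits at bearing 90° from W; a 125° counterclockwise sweep puts S at bearing 215°, so S = W + 4.8·(cos 215°, sin 215°) = (53.1, -7.55). Since A1 is tangent to SD there, WS ⟂ SD, so SD runs along (−sin 215°, cos 215°); with |SD| = 19.7, D = (64.4, -23.7). Then cos ∠WDS = DW·DS / (|DW||DS|), giving 13.7°.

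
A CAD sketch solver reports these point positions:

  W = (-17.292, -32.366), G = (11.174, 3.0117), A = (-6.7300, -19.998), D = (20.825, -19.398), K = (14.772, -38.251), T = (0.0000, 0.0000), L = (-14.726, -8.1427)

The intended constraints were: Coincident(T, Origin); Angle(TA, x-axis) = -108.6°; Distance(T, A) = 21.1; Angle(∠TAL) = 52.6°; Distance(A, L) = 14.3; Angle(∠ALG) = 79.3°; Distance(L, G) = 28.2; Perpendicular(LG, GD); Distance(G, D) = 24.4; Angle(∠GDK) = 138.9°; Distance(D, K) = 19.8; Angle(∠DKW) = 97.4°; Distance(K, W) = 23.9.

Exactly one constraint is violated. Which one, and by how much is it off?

Distance(K, W) = 23.9 — off by 8.70.

T = (0.00, 0.00) ✓; TA at -108.6° ✓; |TA| = 21.10 ✓; ∠TAL = 52.60° ✓; |AL| = 14.30 ✓; ∠ALG = 79.30° ✓; |LG| = 28.20 ✓; ∠(LG, GD) = 90.00° ✓; |GD| = 24.40 ✓; ∠GDK = 138.9° ✓; |DK| = 19.80 ✓; ∠DKW = 97.40° ✓; |KW| = 32.60 ✗.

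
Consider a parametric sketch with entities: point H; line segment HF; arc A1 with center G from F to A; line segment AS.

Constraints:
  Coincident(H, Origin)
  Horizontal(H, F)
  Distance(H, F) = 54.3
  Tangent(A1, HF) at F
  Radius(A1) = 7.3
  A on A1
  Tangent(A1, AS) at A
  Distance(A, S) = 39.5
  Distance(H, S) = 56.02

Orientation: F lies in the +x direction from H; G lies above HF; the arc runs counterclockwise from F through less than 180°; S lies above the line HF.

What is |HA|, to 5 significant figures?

61.215

Checks: ∠(GF, FH) = 90.00° ✓; |GF| = 7.300 ✓; |GA| = 7.300 ✓; ∠(GA, AS) = 90.00° ✓; |AS| = 39.50 ✓; |HS| = 56.02 ✓.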